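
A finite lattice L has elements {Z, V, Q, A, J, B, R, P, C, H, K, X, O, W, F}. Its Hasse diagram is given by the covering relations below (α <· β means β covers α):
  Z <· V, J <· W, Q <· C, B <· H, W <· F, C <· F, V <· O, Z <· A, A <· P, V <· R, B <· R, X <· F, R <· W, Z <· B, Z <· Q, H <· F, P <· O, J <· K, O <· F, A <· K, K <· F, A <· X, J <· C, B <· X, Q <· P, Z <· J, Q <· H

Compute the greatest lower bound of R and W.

Common lower bounds of {R, W}: B, R, V, Z.
The greatest among these is R.

R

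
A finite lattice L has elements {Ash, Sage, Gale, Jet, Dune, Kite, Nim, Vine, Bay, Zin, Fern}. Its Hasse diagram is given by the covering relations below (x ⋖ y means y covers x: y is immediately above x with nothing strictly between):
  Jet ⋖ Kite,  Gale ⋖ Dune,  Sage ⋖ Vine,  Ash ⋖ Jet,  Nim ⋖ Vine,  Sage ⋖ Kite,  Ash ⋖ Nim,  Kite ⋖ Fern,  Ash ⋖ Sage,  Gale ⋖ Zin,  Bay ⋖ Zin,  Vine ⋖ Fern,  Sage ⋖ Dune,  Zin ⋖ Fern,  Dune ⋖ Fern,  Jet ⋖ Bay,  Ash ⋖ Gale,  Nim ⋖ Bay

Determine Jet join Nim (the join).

Common upper bounds of {Jet, Nim}: Bay, Fern, Zin.
The least among these is Bay.

Bay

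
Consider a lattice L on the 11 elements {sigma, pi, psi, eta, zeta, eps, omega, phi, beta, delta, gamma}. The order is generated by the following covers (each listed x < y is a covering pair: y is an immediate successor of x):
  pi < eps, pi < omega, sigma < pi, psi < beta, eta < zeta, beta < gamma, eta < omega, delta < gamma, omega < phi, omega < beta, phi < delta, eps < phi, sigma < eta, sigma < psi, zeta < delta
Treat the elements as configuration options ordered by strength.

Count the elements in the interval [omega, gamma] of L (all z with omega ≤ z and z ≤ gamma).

5

The interval [omega, gamma] = {beta, delta, gamma, omega, phi}, which has 5 elements.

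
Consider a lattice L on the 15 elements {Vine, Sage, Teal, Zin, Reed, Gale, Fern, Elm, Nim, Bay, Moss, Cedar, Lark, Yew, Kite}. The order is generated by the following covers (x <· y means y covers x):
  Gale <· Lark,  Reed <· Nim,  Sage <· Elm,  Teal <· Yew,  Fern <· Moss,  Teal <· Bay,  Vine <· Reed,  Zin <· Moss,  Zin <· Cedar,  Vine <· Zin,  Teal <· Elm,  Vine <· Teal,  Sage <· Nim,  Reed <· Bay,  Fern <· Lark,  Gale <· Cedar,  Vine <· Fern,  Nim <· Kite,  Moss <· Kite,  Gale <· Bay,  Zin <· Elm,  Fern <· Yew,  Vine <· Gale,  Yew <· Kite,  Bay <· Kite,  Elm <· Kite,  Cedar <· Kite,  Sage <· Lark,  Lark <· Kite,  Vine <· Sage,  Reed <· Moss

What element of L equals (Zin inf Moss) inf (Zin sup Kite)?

Zin

Zin ∧ Moss = Zin
Zin ∨ Kite = Kite
Zin ∧ Kite = Zin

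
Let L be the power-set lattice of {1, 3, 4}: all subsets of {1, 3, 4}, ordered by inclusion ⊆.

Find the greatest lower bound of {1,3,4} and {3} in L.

Under ⊆, meet is intersection: {1,3,4} ∩ {3} = {3}.

{3}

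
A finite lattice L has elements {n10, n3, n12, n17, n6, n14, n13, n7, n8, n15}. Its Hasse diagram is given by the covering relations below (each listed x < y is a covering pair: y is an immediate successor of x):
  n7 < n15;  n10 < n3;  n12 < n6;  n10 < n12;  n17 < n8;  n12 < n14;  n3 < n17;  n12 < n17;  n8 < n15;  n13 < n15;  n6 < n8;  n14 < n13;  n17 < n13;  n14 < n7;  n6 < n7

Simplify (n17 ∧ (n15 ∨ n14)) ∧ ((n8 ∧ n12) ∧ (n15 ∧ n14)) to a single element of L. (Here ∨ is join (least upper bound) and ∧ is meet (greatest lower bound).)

n12

n15 ∨ n14 = n15
n17 ∧ n15 = n17
n8 ∧ n12 = n12
n15 ∧ n14 = n14
n12 ∧ n14 = n12
n17 ∧ n12 = n12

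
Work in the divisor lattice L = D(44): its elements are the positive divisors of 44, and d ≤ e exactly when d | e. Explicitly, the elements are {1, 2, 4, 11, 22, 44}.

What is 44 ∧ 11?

In the divisibility order, the meet is the greatest common divisor: gcd(44, 11) = 11.

11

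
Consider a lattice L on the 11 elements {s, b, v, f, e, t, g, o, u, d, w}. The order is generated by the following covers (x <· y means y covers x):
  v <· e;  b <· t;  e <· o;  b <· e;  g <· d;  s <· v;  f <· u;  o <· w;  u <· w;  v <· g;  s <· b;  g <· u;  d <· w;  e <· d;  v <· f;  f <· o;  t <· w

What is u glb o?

f

Common lower bounds of {u, o}: f, s, v.
The greatest among these is f.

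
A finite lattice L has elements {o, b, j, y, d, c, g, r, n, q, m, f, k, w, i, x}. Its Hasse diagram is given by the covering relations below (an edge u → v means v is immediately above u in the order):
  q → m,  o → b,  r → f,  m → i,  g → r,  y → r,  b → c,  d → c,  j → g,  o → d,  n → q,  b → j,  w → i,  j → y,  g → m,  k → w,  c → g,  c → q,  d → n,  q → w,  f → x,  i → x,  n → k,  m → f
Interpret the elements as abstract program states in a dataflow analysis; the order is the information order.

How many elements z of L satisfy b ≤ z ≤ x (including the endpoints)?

12

The interval [b, x] = {b, c, f, g, i, j, m, q, r, w, x, y}, which has 12 elements.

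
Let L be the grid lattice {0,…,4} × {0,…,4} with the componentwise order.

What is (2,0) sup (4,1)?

(4,1)

Common upper bounds of {(2,0), (4,1)}: (4,1), (4,2), (4,3), (4,4).
The least among these is (4,1).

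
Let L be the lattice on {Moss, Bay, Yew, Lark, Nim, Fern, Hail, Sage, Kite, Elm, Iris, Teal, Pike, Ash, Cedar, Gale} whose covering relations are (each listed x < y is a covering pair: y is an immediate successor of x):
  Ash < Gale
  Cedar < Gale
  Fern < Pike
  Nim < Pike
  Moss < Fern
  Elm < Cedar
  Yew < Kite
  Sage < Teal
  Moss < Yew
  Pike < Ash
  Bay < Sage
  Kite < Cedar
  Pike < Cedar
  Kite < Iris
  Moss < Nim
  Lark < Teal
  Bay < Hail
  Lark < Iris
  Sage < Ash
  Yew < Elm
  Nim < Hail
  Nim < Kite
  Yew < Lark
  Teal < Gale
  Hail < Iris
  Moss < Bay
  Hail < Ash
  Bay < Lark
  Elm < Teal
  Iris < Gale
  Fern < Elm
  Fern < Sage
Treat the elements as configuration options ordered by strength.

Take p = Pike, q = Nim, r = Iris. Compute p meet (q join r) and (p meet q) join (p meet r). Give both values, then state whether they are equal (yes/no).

q join r = Iris, so p meet (q join r) = Pike meet Iris = Nim.
p meet q = Nim and p meet r = Nim, so (p meet q) join (p meet r) = Nim join Nim = Nim.
Equal: yes.

Nim; Nim; yes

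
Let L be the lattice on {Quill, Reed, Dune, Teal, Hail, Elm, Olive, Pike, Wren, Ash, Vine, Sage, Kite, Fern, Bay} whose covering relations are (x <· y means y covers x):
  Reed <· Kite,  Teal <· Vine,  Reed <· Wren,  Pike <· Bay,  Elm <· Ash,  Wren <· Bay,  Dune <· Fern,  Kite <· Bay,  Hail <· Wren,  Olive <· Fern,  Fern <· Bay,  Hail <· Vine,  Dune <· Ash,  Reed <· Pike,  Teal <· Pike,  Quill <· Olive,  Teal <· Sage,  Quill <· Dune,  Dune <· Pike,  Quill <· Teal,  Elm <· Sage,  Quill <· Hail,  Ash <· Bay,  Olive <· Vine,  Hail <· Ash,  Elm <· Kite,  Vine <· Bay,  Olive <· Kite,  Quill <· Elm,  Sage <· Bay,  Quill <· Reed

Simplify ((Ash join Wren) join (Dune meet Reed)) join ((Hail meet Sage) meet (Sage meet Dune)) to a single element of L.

Bay

Ash ∨ Wren = Bay
Dune ∧ Reed = Quill
Bay ∨ Quill = Bay
Hail ∧ Sage = Quill
Sage ∧ Dune = Quill
Quill ∧ Quill = Quill
Bay ∨ Quill = Bay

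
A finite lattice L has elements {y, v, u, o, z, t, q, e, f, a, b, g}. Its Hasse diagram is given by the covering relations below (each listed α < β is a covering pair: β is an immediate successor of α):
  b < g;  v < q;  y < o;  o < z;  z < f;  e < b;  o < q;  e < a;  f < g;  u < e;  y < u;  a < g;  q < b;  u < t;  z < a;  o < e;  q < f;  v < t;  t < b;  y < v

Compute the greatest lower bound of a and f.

z

Common lower bounds of {a, f}: o, y, z.
The greatest among these is z.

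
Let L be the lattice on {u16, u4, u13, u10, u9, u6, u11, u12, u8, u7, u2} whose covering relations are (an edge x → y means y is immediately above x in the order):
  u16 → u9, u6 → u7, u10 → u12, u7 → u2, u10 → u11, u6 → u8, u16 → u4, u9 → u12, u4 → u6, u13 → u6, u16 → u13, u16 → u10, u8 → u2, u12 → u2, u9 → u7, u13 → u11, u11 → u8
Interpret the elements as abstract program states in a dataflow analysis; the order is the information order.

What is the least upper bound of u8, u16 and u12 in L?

u2

Common upper bounds of {u8, u16, u12}: u2.
The least among these is u2.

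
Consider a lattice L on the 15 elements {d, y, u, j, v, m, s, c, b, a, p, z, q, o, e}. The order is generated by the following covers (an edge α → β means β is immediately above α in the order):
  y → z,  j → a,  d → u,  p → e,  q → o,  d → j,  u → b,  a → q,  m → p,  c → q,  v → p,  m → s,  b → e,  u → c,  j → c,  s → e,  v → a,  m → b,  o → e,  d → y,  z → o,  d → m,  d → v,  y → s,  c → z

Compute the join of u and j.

Common upper bounds of {u, j}: c, e, o, q, z.
The least among these is c.

c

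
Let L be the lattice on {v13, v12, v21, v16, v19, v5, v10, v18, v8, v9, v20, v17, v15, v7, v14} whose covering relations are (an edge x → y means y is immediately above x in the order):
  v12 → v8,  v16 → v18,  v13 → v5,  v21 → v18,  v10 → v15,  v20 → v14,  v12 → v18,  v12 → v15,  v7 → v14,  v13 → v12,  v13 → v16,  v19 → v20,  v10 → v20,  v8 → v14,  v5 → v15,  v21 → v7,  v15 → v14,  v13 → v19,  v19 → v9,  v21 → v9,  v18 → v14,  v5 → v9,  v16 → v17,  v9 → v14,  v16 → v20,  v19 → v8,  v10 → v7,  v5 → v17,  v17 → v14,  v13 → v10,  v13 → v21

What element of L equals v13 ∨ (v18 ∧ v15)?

v18 ∧ v15 = v12
v13 ∨ v12 = v12

v12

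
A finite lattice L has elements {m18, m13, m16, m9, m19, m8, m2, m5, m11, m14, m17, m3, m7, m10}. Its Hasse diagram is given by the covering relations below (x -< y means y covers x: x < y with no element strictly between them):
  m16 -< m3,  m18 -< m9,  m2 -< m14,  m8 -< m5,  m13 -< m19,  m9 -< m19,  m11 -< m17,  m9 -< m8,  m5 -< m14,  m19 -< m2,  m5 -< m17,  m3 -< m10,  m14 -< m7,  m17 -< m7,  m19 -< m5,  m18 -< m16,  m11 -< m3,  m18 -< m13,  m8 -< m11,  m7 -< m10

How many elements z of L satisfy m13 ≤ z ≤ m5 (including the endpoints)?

3

The interval [m13, m5] = {m13, m19, m5}, which has 3 elements.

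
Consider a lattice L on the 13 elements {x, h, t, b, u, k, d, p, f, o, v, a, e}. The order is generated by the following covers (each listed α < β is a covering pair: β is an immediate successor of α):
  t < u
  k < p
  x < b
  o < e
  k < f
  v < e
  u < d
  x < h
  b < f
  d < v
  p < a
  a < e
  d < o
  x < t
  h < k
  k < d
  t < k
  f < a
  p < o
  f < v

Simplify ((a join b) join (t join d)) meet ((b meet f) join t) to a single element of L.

a ∨ b = a
t ∨ d = d
a ∨ d = e
b ∧ f = b
b ∨ t = f
e ∧ f = f

f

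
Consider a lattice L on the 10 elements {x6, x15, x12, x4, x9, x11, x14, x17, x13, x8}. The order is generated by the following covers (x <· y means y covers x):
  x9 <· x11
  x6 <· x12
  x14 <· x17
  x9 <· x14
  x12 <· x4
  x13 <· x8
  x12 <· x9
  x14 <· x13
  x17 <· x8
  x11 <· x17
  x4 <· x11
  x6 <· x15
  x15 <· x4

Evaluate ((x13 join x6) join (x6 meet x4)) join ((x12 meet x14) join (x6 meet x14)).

x13 ∨ x6 = x13
x6 ∧ x4 = x6
x13 ∨ x6 = x13
x12 ∧ x14 = x12
x6 ∧ x14 = x6
x12 ∨ x6 = x12
x13 ∨ x12 = x13

x13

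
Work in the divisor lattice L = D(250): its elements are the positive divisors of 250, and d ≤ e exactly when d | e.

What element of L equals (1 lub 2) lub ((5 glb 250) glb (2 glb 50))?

2

1 ∨ 2 = 2
5 ∧ 250 = 5
2 ∧ 50 = 2
5 ∧ 2 = 1
2 ∨ 1 = 2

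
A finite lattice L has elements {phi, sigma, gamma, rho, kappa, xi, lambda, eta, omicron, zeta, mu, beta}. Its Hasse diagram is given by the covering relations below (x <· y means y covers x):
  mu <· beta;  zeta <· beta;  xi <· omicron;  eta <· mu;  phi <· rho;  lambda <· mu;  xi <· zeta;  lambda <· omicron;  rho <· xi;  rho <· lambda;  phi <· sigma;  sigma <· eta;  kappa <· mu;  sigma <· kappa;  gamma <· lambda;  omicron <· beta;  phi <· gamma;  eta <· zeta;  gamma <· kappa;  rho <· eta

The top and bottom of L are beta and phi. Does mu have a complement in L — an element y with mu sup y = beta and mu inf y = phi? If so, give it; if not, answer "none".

For every candidate y, either mu ∨ y ≠ beta or mu ∧ y ≠ phi; no complement exists.

none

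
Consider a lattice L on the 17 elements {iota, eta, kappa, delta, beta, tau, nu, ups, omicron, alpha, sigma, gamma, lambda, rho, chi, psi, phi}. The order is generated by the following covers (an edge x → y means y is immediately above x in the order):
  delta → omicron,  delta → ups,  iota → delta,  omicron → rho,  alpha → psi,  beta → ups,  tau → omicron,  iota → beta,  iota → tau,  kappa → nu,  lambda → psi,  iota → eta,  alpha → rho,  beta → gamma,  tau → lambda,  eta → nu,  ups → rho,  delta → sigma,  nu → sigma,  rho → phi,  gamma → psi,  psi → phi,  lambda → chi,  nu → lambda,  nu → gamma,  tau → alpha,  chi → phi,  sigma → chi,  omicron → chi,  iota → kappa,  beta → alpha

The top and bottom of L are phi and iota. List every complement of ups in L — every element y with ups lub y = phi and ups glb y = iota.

Need y with ups ∨ y = phi and ups ∧ y = iota.
Checking each element gives: eta, kappa, lambda, nu.

eta, kappa, lambda, nu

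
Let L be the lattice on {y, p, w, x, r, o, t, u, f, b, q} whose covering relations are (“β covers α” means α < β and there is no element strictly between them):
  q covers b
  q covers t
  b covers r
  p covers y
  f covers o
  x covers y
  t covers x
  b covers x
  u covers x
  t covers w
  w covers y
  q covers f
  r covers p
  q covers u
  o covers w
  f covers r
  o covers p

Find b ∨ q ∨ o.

Common upper bounds of {b, q, o}: q.
The least among these is q.

q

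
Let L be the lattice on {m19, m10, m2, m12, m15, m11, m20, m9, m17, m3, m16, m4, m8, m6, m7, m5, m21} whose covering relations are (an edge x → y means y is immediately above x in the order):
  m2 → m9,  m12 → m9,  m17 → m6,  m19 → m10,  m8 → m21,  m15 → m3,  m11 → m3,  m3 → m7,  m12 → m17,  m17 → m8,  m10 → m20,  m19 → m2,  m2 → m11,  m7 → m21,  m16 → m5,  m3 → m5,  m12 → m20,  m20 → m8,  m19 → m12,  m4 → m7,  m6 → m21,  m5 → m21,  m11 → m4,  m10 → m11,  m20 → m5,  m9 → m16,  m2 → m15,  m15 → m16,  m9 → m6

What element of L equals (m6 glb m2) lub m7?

m7

m6 ∧ m2 = m2
m2 ∨ m7 = m7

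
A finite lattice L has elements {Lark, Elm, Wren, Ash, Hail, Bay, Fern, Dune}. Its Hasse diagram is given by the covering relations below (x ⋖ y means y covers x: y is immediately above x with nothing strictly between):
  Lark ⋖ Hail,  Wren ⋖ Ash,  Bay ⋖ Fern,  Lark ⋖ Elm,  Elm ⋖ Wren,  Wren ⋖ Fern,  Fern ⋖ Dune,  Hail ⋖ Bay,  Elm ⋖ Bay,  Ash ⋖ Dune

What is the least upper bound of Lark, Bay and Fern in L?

Fern

Common upper bounds of {Lark, Bay, Fern}: Dune, Fern.
The least among these is Fern.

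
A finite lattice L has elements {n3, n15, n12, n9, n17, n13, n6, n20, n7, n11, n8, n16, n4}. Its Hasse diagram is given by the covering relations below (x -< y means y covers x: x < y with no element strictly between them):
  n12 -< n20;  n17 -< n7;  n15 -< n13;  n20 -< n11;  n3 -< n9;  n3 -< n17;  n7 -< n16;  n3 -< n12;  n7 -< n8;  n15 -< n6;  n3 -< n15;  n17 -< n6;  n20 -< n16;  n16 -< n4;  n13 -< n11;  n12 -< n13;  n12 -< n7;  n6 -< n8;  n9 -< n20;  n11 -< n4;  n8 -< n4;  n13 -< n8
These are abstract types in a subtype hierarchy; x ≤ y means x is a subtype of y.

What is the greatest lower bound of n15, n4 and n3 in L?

n3

Common lower bounds of {n15, n4, n3}: n3.
The greatest among these is n3.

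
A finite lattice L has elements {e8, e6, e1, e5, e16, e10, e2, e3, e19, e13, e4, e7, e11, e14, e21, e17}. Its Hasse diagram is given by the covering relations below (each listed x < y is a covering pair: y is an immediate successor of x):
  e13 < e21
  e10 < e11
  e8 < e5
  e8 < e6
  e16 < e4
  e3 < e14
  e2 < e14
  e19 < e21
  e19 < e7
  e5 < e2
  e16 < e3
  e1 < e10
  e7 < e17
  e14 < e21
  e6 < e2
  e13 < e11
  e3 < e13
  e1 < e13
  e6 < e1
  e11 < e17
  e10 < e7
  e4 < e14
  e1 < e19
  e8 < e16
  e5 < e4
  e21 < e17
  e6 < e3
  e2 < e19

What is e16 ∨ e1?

Common upper bounds of {e16, e1}: e11, e13, e17, e21.
The least among these is e13.

e13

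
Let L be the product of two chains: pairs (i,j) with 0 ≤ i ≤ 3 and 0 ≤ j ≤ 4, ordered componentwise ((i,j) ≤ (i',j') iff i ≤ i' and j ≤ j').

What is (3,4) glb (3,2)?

(3,2)

Common lower bounds of {(3,4), (3,2)}: (0,0), (0,1), (0,2), (1,0), (1,1), (1,2), (2,0), (2,1), (2,2), (3,0), (3,1), (3,2).
The greatest among these is (3,2).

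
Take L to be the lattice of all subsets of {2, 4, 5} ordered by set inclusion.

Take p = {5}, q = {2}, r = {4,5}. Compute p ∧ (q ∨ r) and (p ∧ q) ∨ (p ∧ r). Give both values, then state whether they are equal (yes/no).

q ∨ r = {2,4,5}, so p ∧ (q ∨ r) = {5} ∧ {2,4,5} = {5}.
p ∧ q = {} and p ∧ r = {5}, so (p ∧ q) ∨ (p ∧ r) = {} ∨ {5} = {5}.
Equal: yes.

{5}; {5}; yes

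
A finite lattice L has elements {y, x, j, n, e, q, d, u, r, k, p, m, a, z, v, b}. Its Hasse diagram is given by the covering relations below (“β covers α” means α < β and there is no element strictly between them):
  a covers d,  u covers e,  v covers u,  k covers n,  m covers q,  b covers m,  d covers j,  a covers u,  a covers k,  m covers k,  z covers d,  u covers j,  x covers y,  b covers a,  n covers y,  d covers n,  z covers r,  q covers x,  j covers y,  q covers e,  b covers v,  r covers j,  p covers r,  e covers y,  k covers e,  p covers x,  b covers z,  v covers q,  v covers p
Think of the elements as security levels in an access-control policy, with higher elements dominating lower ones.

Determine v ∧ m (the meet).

q

Common lower bounds of {v, m}: e, q, x, y.
The greatest among these is q.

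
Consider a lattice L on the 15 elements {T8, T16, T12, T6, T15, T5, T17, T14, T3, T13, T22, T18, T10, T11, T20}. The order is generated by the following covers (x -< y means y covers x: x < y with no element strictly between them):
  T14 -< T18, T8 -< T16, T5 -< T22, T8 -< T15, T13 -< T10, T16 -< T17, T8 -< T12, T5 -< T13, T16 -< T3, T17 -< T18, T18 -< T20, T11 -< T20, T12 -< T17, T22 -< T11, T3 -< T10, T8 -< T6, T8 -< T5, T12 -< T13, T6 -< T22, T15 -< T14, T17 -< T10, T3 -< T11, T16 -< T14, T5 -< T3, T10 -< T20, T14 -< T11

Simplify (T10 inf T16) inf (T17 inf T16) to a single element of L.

T10 ∧ T16 = T16
T17 ∧ T16 = T16
T16 ∧ T16 = T16

T16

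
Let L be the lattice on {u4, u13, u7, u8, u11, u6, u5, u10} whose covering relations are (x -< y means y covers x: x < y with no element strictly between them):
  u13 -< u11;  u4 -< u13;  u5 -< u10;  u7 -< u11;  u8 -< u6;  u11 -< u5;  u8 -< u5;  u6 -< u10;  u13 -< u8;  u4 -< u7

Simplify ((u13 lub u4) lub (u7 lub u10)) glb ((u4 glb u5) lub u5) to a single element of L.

u5

u13 ∨ u4 = u13
u7 ∨ u10 = u10
u13 ∨ u10 = u10
u4 ∧ u5 = u4
u4 ∨ u5 = u5
u10 ∧ u5 = u5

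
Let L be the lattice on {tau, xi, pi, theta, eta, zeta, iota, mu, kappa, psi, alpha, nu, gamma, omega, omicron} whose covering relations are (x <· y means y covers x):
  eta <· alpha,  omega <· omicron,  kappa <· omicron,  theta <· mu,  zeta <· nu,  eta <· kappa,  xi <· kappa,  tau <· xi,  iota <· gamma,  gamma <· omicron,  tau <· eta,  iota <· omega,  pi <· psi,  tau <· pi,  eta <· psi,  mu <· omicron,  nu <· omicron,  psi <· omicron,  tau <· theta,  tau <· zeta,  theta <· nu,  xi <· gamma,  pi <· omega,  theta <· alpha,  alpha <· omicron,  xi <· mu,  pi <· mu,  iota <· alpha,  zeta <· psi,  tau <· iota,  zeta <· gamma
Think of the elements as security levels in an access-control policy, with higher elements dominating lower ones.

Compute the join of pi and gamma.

Common upper bounds of {pi, gamma}: omicron.
The least among these is omicron.

omicron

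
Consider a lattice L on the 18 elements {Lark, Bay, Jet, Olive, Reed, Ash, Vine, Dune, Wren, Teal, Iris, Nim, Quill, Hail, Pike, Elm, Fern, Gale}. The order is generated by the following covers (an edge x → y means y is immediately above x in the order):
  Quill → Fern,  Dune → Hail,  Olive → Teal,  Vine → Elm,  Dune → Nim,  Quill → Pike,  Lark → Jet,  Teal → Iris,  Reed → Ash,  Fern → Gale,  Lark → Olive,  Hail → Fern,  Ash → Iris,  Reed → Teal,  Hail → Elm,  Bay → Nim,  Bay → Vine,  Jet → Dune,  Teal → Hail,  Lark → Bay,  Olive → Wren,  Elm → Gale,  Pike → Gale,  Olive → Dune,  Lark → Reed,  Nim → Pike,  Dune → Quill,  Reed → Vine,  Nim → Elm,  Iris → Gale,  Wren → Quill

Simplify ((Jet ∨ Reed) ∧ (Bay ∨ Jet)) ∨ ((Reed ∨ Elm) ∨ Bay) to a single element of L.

Elm

Jet ∨ Reed = Hail
Bay ∨ Jet = Nim
Hail ∧ Nim = Dune
Reed ∨ Elm = Elm
Elm ∨ Bay = Elm
Dune ∨ Elm = Elm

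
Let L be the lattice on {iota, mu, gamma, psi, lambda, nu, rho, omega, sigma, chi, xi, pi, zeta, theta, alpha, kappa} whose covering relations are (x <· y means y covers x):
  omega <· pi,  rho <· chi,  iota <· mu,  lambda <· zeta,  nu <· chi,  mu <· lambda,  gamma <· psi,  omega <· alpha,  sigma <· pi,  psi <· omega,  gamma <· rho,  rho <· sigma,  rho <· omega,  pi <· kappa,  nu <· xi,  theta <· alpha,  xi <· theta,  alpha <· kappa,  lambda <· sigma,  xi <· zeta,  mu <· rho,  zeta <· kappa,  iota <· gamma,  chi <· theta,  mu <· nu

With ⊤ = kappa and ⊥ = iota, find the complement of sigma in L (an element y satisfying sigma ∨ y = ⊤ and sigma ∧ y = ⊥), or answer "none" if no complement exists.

none

For every candidate y, either sigma ∨ y ≠ kappa or sigma ∧ y ≠ iota; no complement exists.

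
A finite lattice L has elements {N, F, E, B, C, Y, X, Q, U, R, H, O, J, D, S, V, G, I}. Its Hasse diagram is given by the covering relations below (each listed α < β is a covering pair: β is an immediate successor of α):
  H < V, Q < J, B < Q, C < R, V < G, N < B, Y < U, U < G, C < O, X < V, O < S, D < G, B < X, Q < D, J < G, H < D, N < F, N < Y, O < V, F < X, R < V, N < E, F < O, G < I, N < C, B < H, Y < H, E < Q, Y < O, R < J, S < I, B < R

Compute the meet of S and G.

Common lower bounds of {S, G}: C, F, N, O, Y.
The greatest among these is O.

O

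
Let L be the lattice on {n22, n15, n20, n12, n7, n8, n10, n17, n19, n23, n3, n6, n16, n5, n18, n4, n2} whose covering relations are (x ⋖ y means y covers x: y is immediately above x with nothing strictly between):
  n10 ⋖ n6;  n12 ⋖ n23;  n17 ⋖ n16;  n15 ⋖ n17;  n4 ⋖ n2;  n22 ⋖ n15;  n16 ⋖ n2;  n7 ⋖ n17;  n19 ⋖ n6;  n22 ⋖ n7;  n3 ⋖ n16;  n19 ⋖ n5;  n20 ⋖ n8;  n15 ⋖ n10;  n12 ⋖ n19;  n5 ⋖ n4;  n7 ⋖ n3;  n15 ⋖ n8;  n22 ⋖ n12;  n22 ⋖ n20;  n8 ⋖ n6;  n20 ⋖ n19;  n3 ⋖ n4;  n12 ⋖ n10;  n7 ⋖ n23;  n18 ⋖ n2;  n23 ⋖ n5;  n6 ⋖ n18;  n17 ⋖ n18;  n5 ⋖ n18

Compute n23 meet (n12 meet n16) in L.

n22

n12 ∧ n16 = n22
n23 ∧ n22 = n22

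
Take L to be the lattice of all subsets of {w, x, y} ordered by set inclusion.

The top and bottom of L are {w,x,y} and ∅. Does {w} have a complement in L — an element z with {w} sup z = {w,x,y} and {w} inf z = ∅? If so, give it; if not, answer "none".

{x,y}

Need z with {w} ∨ z = {w,x,y} and {w} ∧ z = ∅.
Checking each element gives: {x,y}.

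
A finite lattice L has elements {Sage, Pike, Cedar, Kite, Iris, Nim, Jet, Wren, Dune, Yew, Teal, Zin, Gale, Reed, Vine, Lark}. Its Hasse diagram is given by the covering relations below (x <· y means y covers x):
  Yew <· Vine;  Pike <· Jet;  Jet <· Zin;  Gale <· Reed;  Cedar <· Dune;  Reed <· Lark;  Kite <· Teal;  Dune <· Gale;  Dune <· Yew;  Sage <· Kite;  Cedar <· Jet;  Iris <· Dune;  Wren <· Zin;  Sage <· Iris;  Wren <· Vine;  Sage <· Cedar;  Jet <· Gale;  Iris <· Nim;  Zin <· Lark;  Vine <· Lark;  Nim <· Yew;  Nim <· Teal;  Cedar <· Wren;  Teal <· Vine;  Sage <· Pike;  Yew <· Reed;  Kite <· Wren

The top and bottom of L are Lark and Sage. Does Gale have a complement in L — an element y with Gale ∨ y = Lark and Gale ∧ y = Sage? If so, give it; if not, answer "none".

Need y with Gale ∨ y = Lark and Gale ∧ y = Sage.
Checking each element gives: Kite.

Kite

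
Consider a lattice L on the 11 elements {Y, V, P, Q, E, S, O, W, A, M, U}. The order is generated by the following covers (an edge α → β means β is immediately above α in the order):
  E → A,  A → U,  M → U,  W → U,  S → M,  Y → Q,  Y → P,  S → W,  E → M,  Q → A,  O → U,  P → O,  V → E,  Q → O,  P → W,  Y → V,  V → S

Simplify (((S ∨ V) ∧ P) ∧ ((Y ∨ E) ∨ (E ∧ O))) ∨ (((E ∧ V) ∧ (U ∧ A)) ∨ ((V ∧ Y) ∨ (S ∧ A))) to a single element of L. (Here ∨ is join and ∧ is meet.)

S ∨ V = S
S ∧ P = Y
Y ∨ E = E
E ∧ O = Y
E ∨ Y = E
Y ∧ E = Y
E ∧ V = V
U ∧ A = A
V ∧ A = V
V ∧ Y = Y
S ∧ A = V
Y ∨ V = V
V ∨ V = V
Y ∨ V = V

V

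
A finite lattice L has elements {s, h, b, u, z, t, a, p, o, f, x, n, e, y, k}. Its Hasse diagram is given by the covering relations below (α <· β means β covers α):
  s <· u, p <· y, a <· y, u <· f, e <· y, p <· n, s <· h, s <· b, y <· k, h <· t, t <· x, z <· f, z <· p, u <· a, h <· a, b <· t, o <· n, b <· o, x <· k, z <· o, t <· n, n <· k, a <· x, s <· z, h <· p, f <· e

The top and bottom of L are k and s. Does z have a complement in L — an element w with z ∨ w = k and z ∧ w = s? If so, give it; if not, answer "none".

x

Need w with z ∨ w = k and z ∧ w = s.
Checking each element gives: x.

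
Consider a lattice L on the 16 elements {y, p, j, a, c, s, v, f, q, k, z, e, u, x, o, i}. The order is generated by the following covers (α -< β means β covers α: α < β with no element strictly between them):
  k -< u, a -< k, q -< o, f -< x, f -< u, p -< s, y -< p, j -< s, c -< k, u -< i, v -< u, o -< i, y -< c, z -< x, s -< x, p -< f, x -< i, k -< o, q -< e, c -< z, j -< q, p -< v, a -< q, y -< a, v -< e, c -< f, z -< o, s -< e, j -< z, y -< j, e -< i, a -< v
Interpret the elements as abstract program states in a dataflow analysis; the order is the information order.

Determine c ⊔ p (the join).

Common upper bounds of {c, p}: f, i, u, x.
The least among these is f.

f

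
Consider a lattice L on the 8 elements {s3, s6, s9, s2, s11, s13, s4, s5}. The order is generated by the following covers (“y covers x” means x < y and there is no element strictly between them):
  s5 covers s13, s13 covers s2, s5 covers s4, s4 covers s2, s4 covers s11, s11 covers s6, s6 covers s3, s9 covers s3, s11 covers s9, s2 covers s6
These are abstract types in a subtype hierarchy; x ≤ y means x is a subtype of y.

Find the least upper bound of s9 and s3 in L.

s9

Common upper bounds of {s9, s3}: s11, s4, s5, s9.
The least among these is s9.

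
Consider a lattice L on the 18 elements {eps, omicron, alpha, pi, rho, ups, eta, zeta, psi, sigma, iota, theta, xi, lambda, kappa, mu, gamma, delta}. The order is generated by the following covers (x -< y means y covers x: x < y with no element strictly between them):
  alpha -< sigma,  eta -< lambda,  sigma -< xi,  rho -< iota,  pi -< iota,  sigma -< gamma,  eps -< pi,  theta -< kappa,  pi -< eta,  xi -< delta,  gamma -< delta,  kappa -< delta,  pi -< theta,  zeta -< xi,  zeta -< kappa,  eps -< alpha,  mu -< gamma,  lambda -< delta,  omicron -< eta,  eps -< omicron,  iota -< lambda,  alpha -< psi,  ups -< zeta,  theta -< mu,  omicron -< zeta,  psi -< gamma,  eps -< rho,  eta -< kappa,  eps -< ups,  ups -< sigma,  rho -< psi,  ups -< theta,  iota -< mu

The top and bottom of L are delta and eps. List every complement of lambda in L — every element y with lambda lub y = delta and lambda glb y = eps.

Need y with lambda ∨ y = delta and lambda ∧ y = eps.
Checking each element gives: alpha, sigma, ups.

alpha, sigma, ups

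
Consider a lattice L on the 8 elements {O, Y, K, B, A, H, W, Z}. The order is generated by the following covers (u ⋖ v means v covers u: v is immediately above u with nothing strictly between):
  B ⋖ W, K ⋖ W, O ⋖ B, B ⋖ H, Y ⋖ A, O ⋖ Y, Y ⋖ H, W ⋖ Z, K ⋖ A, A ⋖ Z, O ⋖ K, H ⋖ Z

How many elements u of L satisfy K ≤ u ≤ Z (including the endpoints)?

4

The interval [K, Z] = {A, K, W, Z}, which has 4 elements.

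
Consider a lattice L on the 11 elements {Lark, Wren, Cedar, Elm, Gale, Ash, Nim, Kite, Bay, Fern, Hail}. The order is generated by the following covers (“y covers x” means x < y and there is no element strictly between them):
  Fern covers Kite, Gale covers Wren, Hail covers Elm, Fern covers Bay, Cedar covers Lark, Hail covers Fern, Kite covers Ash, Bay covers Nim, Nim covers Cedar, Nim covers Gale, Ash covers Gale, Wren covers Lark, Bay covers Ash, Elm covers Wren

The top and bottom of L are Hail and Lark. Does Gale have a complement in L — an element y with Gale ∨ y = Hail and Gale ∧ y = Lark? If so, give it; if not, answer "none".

For every candidate y, either Gale ∨ y ≠ Hail or Gale ∧ y ≠ Lark; no complement exists.

none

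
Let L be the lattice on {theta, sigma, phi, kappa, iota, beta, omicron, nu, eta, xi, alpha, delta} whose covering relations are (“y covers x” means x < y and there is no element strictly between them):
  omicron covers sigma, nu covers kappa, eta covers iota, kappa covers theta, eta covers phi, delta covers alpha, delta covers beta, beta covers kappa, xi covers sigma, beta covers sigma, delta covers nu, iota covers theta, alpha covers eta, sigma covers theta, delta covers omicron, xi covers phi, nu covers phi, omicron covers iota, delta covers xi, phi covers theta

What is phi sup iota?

eta

Common upper bounds of {phi, iota}: alpha, delta, eta.
The least among these is eta.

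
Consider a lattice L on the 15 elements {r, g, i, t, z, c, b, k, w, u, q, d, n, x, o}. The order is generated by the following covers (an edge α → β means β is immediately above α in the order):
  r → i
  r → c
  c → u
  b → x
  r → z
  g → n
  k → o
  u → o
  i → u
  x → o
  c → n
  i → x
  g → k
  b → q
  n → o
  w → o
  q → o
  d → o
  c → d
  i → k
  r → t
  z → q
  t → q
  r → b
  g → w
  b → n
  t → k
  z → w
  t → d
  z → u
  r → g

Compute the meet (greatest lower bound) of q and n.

Common lower bounds of {q, n}: b, r.
The greatest among these is b.

b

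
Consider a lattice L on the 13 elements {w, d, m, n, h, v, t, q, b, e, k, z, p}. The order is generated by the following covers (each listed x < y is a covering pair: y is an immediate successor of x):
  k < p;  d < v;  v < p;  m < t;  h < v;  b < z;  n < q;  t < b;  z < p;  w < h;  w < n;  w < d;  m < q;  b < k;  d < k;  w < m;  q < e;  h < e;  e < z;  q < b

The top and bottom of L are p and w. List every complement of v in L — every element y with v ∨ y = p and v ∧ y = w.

Need y with v ∨ y = p and v ∧ y = w.
Checking each element gives: b, m, n, q, t.

b, m, n, q, t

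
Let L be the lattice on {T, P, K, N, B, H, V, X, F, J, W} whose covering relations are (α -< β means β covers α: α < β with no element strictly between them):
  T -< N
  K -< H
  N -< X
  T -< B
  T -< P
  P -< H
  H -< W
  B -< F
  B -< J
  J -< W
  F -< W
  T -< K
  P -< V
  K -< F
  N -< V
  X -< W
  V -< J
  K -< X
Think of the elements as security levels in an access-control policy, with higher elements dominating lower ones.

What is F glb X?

K

Common lower bounds of {F, X}: K, T.
The greatest among these is K.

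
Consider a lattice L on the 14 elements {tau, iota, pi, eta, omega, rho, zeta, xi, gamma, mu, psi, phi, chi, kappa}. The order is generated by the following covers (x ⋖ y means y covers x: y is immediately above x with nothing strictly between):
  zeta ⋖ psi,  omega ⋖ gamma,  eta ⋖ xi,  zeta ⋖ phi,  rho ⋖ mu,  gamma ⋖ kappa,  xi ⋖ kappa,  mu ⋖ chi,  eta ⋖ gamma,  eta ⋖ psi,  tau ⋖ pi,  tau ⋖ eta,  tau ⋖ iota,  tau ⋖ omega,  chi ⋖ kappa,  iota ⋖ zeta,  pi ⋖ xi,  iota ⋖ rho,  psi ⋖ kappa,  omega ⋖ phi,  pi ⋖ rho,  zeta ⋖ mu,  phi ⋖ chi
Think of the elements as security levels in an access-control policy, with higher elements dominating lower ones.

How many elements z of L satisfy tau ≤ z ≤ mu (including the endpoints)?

The interval [tau, mu] = {iota, mu, pi, rho, tau, zeta}, which has 6 elements.

6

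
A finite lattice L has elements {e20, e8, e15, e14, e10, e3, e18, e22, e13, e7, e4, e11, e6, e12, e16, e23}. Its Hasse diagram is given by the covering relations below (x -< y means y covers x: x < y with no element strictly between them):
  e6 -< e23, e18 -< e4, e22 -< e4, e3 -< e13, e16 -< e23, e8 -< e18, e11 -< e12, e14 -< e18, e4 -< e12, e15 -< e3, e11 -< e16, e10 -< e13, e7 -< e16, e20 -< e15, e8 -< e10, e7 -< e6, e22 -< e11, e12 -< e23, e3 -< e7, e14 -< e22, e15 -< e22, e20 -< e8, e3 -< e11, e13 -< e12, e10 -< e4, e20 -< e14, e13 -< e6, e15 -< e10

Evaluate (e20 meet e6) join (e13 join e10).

e13

e20 ∧ e6 = e20
e13 ∨ e10 = e13
e20 ∨ e13 = e13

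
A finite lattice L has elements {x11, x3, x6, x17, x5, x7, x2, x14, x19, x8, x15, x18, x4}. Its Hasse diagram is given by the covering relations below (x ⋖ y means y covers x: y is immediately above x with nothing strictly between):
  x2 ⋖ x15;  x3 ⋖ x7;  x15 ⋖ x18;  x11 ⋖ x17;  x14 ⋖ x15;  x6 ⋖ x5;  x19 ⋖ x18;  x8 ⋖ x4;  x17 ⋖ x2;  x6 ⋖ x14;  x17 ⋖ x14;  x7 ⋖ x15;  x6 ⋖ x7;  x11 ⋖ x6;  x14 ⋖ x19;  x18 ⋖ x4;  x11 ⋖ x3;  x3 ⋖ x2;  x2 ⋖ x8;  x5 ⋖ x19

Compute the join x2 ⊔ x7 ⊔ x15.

Common upper bounds of {x2, x7, x15}: x15, x18, x4.
The least among these is x15.

x15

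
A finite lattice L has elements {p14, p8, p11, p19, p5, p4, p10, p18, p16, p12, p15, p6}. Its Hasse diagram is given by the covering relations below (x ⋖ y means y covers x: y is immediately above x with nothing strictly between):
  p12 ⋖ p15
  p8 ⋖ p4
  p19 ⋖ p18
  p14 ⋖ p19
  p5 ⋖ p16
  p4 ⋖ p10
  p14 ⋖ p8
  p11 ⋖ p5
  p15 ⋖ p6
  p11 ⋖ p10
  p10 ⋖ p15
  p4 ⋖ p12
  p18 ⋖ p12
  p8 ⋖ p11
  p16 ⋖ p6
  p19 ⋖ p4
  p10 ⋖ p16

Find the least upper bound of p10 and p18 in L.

p15

Common upper bounds of {p10, p18}: p15, p6.
The least among these is p15.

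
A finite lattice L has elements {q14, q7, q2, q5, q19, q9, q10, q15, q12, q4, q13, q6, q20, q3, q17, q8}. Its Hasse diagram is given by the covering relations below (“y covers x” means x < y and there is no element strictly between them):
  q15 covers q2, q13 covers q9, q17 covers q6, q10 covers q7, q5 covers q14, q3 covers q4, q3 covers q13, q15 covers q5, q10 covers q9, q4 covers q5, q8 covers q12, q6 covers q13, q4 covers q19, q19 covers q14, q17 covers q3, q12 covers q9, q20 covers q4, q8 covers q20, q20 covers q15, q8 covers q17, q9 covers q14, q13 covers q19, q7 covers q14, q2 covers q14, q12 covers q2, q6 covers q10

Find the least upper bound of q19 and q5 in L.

Common upper bounds of {q19, q5}: q17, q20, q3, q4, q8.
The least among these is q4.

q4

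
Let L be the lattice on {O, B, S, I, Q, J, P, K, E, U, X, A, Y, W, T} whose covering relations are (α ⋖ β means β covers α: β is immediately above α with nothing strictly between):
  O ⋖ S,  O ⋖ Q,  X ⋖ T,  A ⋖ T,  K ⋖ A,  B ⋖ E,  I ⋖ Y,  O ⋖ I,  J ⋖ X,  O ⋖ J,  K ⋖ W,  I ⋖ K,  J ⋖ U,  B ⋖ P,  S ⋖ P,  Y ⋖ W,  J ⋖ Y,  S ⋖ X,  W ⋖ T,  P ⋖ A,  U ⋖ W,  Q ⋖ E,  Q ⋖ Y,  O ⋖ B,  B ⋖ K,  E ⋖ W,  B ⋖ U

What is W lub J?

W

Common upper bounds of {W, J}: T, W.
The least among these is W.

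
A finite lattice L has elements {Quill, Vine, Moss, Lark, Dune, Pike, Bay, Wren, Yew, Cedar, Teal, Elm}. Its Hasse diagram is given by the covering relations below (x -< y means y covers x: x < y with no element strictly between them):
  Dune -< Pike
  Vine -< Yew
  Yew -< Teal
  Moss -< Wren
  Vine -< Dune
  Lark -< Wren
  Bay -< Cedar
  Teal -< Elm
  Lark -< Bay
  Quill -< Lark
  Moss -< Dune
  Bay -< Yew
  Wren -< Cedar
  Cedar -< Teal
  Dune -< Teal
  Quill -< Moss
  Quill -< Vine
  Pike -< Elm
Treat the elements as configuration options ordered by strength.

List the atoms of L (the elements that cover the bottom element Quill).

Lark, Moss, Vine

The atoms are exactly the elements that cover Quill: Lark, Moss, Vine.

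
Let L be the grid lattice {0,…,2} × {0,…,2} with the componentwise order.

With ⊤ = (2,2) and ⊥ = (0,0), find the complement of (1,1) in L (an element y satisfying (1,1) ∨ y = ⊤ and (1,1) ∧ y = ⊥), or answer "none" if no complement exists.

For every candidate y, either (1,1) ∨ y ≠ (2,2) or (1,1) ∧ y ≠ (0,0); no complement exists.

none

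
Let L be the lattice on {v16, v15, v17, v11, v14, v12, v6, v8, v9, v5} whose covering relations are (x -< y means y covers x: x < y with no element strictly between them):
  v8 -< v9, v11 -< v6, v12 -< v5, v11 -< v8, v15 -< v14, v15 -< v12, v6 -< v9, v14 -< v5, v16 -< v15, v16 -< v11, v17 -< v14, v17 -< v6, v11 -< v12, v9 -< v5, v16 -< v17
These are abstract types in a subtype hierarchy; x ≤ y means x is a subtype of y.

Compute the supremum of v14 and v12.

v5

Common upper bounds of {v14, v12}: v5.
The least among these is v5.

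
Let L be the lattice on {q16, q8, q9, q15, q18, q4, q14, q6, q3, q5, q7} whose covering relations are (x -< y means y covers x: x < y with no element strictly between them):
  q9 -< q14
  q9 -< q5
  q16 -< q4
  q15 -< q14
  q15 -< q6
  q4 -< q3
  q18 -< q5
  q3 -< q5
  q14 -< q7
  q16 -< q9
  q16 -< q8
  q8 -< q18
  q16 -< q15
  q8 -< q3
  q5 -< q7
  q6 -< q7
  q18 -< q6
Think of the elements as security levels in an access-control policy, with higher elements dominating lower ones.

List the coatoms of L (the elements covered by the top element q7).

The coatoms are exactly the elements covered by q7: q14, q5, q6.

q14, q5, q6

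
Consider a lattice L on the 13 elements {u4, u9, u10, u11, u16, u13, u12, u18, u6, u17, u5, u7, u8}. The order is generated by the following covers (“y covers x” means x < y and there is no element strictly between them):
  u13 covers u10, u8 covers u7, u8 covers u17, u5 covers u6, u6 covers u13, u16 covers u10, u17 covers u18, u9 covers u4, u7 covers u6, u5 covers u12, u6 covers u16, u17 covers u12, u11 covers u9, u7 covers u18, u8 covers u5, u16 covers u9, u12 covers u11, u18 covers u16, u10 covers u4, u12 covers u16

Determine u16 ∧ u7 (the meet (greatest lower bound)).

Common lower bounds of {u16, u7}: u10, u16, u4, u9.
The greatest among these is u16.

u16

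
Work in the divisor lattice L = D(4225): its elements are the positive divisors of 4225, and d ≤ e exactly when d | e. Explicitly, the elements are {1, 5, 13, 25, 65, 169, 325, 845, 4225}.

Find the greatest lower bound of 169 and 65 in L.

In the divisibility order, the meet is the greatest common divisor: gcd(169, 65) = 13.

13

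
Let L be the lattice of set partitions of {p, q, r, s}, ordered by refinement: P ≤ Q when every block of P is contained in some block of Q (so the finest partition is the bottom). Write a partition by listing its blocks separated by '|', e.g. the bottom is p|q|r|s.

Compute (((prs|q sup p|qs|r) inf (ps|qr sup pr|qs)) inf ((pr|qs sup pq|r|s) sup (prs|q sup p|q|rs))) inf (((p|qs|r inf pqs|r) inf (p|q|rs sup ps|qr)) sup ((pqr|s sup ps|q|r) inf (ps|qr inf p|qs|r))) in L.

prs|q ∨ p|qs|r = pqrs
ps|qr ∨ pr|qs = pqrs
pqrs ∧ pqrs = pqrs
pr|qs ∨ pq|r|s = pqrs
prs|q ∨ p|q|rs = prs|q
pqrs ∨ prs|q = pqrs
pqrs ∧ pqrs = pqrs
p|qs|r ∧ pqs|r = p|qs|r
p|q|rs ∨ ps|qr = pqrs
p|qs|r ∧ pqrs = p|qs|r
pqr|s ∨ ps|q|r = pqrs
ps|qr ∧ p|qs|r = p|q|r|s
pqrs ∧ p|q|r|s = p|q|r|s
p|qs|r ∨ p|q|r|s = p|qs|r
pqrs ∧ p|qs|r = p|qs|r

p|qs|r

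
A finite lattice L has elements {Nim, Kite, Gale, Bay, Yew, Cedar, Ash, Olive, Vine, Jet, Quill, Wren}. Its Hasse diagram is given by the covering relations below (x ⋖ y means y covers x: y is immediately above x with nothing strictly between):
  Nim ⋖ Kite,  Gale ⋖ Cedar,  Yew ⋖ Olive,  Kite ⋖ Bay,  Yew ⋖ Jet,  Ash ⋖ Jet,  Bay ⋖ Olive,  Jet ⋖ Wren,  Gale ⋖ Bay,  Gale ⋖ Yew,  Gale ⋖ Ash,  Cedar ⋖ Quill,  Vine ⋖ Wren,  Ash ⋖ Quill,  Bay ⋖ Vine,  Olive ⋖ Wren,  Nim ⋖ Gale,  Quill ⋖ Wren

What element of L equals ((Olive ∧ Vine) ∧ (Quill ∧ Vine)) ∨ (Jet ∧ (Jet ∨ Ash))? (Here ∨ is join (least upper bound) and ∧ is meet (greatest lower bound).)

Olive ∧ Vine = Bay
Quill ∧ Vine = Gale
Bay ∧ Gale = Gale
Jet ∨ Ash = Jet
Jet ∧ Jet = Jet
Gale ∨ Jet = Jet

Jet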